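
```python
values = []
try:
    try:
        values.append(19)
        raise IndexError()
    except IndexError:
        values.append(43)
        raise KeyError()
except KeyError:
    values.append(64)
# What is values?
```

Step-by-step execution trace:
1. Inner try: `values.append(19)` → values = [19].
2. `raise IndexError()` raises IndexError.
3. Inner `except IndexError` matches → `values.append(43)` → values = [19, 43].
4. `raise KeyError()` raises KeyError; propagates to outer try.
5. Outer `except KeyError` matches → `values.append(64)` → values = [19, 43, 64].
Result: [19, 43, 64]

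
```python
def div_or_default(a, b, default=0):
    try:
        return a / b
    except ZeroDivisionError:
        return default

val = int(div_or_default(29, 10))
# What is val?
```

Step-by-step execution trace:
1. `div_or_default(29, 10)` enters try: `return 29 / 10` → returns 2.9. No exception raised.
2. `except ZeroDivisionError` is skipped.
3. `int(2.9)` → 2 → val = 2.
Result: 2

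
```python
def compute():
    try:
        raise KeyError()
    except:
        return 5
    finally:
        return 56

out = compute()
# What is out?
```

Step-by-step execution trace:
1. `compute()` enters try: `raise KeyError()` raises KeyError.
2. bare `except` matches → `return 5` sets pending return value 5.
3. Before returning, `finally: return 56` runs and overrides the pending return.
4. compute() returns 56 → out = 56.
Result: 56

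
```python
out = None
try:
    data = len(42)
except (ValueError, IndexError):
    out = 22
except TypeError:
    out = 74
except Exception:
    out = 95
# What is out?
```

Step-by-step execution trace:
1. `data = len(42)` raises TypeError.
2. `except (ValueError, IndexError)` does not match TypeError; skipped.
3. `except TypeError` matches (exact type match) → out = 74.
4. `except Exception` is not reached.
Result: 74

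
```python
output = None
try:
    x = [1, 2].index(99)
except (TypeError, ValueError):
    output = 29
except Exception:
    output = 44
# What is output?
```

Step-by-step execution trace:
1. `x = [1, 2].index(99)` raises ValueError.
2. `except (TypeError, ValueError)` matches (ValueError is in the tuple) → output = 29.
3. `except Exception` is not reached.
Result: 29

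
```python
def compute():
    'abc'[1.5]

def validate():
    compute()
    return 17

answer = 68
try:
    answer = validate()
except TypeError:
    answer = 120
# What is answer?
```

Step-by-step execution trace:
1. answer starts at 68.
2. try: `validate()` calls `compute()`.
3. `compute()` evaluates `'abc'[1.5]`, which raises TypeError; it propagates through validate (uncaught).
4. `return 17` in validate is not reached; the assignment to answer does not complete.
5. `except TypeError` matches → answer = 120.
Result: 120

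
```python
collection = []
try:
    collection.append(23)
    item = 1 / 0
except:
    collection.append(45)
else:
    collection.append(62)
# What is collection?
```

Step-by-step execution trace:
1. try: `collection.append(23)` → collection = [23].
2. `item = 1 / 0` raises ZeroDivisionError.
3. bare `except` matches → `collection.append(45)` → collection = [23, 45].
4. `else` is skipped (an exception was raised).
Result: [23, 45]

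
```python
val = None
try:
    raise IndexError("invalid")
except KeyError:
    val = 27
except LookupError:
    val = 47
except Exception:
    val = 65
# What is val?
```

Step-by-step execution trace:
1. `raise IndexError(...)` raises IndexError.
2. `except KeyError` does not match (IndexError is not a subclass of KeyError); skipped.
3. `except LookupError` matches (IndexError is a subclass of LookupError) → val = 47.
4. `except Exception` is not reached.
Result: 47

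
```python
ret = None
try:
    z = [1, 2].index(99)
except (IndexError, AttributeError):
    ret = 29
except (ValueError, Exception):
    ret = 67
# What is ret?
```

Step-by-step execution trace:
1. `z = [1, 2].index(99)` raises ValueError.
2. `except (IndexError, AttributeError)` does not match ValueError; skipped.
3. `except (ValueError, Exception)` matches (ValueError is in the tuple) → ret = 67.
Result: 67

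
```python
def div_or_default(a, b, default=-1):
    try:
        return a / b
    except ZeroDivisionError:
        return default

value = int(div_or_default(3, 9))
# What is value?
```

Step-by-step execution trace:
1. `div_or_default(3, 9)` enters try: `return 3 / 9` → returns 0.3333333333333333. No exception raised.
2. `except ZeroDivisionError` is skipped.
3. `int(0.3333333333333333)` → 0 → value = 0.
Result: 0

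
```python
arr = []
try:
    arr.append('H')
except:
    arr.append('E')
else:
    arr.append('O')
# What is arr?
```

Step-by-step execution trace:
1. try: `arr.append('H')` → arr = ['H']. No exception raised.
2. `except` is skipped.
3. `else` runs (try completed without exception): `arr.append('O')` → arr = ['H', 'O'].
Result: ['H', 'O']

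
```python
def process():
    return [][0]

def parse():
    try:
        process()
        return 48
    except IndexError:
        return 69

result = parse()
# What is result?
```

Step-by-step execution trace:
1. `parse()` calls `process()`.
2. `process()` evaluates `[][0]`, which raises IndexError; it propagates to the caller.
3. `return 48` is not reached.
4. `except IndexError` in parse matches → returns 69.
5. result = 69.
Result: 69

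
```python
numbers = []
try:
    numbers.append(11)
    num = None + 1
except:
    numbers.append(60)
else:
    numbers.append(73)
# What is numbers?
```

Step-by-step execution trace:
1. try: `numbers.append(11)` → numbers = [11].
2. `num = None + 1` raises TypeError.
3. bare `except` matches → `numbers.append(60)` → numbers = [11, 60].
4. `else` is skipped (an exception was raised).
Result: [11, 60]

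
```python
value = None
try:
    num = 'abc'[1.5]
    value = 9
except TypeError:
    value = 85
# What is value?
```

Step-by-step execution trace:
1. `num = 'abc'[1.5]` raises TypeError.
2. `value = 9` is not reached.
3. `except TypeError` matches → value = 85.
Result: 85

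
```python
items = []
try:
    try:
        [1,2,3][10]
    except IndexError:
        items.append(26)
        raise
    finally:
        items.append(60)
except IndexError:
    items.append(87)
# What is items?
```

Step-by-step execution trace:
1. Inner try: `[1,2,3][10]` raises IndexError.
2. Inner `except IndexError` matches → `items.append(26)` → items = [26].
3. bare `raise` re-raises IndexError.
4. Inner `finally` runs during unwinding: `items.append(60)` → items = [26, 60].
5. Outer `except IndexError` matches → `items.append(87)` → items = [26, 60, 87].
Result: [26, 60, 87]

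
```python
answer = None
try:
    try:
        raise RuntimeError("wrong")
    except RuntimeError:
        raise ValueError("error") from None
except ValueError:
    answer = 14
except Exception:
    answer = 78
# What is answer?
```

Step-by-step execution trace:
1. Inner try raises RuntimeError; inner `except RuntimeError` catches it.
2. `raise ValueError(...) from None` raises ValueError (from None suppresses __context__, but the active exception is still ValueError).
3. Outer `except ValueError` matches → answer = 14.
4. `except Exception` is not reached.
Result: 14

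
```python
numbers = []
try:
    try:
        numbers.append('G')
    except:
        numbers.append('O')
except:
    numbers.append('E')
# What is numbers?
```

Step-by-step execution trace:
1. Inner try: `numbers.append('G')` → numbers = ['G']. No exception raised.
2. Inner `except` is skipped.
3. Inner try completes normally; outer `except` is skipped.
Result: ['G']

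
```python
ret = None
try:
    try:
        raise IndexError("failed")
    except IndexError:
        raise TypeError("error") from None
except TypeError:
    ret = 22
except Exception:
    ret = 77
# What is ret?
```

Step-by-step execution trace:
1. Inner try raises IndexError; inner `except IndexError` catches it.
2. `raise TypeError(...) from None` raises TypeError (from None suppresses __context__, but the active exception is still TypeError).
3. Outer `except TypeError` matches → ret = 22.
4. `except Exception` is not reached.
Result: 22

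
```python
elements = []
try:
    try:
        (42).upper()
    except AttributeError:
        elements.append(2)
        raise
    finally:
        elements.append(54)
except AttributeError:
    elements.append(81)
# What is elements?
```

Step-by-step execution trace:
1. Inner try: `(42).upper()` raises AttributeError.
2. Inner `except AttributeError` matches → `elements.append(2)` → elements = [2].
3. bare `raise` re-raises AttributeError.
4. Inner `finally` runs during unwinding: `elements.append(54)` → elements = [2, 54].
5. Outer `except AttributeError` matches → `elements.append(81)` → elements = [2, 54, 81].
Result: [2, 54, 81]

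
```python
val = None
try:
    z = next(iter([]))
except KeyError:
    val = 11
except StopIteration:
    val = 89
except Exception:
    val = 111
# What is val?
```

Step-by-step execution trace:
1. `z = next(iter([]))` raises StopIteration.
2. `except KeyError` does not match StopIteration; skipped.
3. `except StopIteration` matches → val = 89.
4. Remaining except clauses are skipped.
Result: 89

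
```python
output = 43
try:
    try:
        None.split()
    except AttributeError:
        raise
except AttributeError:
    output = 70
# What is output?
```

Step-by-step execution trace:
1. Inner try: `None.split()` raises AttributeError.
2. Inner `except AttributeError` matches; bare `raise` re-raises the same AttributeError.
3. Outer `except AttributeError` matches → output = 70.
Result: 70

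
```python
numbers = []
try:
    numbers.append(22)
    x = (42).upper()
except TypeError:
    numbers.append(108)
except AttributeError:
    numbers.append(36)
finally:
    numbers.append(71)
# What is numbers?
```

Step-by-step execution trace:
1. try: `numbers.append(22)` → numbers = [22].
2. `x = (42).upper()` raises AttributeError.
3. `except TypeError` does not match AttributeError; skipped.
4. `except AttributeError` matches → `numbers.append(36)` → numbers = [22, 36].
5. finally always runs: `numbers.append(71)` → numbers = [22, 36, 71].
Result: [22, 36, 71]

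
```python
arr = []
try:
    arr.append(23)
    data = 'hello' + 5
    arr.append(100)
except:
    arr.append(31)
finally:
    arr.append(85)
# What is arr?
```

Step-by-step execution trace:
1. try: `arr.append(23)` → arr = [23].
2. `data = 'hello' + 5` raises TypeError; `arr.append(100)` is not reached.
3. bare `except` matches → `arr.append(31)` → arr = [23, 31].
4. finally always runs: `arr.append(85)` → arr = [23, 31, 85].
Result: [23, 31, 85]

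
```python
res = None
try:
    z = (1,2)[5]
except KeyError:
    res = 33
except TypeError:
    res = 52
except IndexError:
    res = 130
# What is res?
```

Step-by-step execution trace:
1. `z = (1,2)[5]` raises IndexError.
2. `except KeyError` does not match IndexError; skipped.
3. `except TypeError` does not match IndexError; skipped.
4. `except IndexError` matches → res = 130.
Result: 130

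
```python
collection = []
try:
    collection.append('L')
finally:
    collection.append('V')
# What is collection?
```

Step-by-step execution trace:
1. try: `collection.append('L')` → collection = ['L'].
2. The try body completes without raising.
3. finally always runs: `collection.append('V')` → collection = ['L', 'V'].
Result: ['L', 'V']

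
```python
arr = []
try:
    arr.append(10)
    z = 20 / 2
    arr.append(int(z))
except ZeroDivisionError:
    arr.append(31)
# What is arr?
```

Step-by-step execution trace:
1. try: `arr.append(10)` → arr = [10].
2. `z = 20 / 2` → z = 10.0. No exception raised.
3. `arr.append(int(z))` → arr = [10, 10].
4. `except ZeroDivisionError` is skipped (no exception was raised).
Result: [10, 10]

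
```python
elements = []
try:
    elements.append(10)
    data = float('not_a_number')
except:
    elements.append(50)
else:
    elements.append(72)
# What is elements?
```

Step-by-step execution trace:
1. try: `elements.append(10)` → elements = [10].
2. `data = float('not_a_number')` raises ValueError.
3. bare `except` matches → `elements.append(50)` → elements = [10, 50].
4. `else` is skipped (an exception was raised).
Result: [10, 50]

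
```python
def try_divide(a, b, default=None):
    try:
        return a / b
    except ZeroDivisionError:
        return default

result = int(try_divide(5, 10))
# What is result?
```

Step-by-step execution trace:
1. `try_divide(5, 10)` enters try: `return 5 / 10` → returns 0.5. No exception raised.
2. `except ZeroDivisionError` is skipped.
3. `int(0.5)` → 0 → result = 0.
Result: 0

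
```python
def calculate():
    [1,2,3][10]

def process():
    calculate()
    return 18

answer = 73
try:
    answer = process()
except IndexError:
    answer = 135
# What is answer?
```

Step-by-step execution trace:
1. answer starts at 73.
2. try: `process()` calls `calculate()`.
3. `calculate()` evaluates `[1,2,3][10]`, which raises IndexError; it propagates through process (uncaught).
4. `return 18` in process is not reached; the assignment to answer does not complete.
5. `except IndexError` matches → answer = 135.
Result: 135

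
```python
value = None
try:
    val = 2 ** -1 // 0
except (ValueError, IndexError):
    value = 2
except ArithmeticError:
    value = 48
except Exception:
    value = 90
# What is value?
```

Step-by-step execution trace:
1. `val = 2 ** -1 // 0` raises ZeroDivisionError.
2. `except (ValueError, IndexError)` does not match ZeroDivisionError; skipped.
3. `except ArithmeticError` matches (ZeroDivisionError is a subclass of ArithmeticError) → value = 48.
4. `except Exception` is not reached.
Result: 48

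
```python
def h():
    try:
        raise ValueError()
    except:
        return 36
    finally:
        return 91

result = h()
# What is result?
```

Step-by-step execution trace:
1. `h()` enters try: `raise ValueError()` raises ValueError.
2. bare `except` matches → `return 36` sets pending return value 36.
3. Before returning, `finally: return 91` runs and overrides the pending return.
4. h() returns 91 → result = 91.
Result: 91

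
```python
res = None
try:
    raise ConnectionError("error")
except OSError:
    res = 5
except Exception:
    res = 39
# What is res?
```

Step-by-step execution trace:
1. `raise ConnectionError(...)` raises ConnectionError.
2. `except OSError` matches (ConnectionError is a subclass of OSError) → res = 5.
3. `except Exception` is not reached.
Result: 5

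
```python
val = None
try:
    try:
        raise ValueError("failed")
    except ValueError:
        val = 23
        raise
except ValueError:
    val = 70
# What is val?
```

Step-by-step execution trace:
1. Inner try: `raise ValueError("failed")` raises ValueError.
2. Inner `except ValueError` matches → val = 23.
3. bare `raise` re-raises the same ValueError.
4. Outer `except ValueError` matches → val = 70.
Result: 70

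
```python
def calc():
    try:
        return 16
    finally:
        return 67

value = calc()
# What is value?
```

Step-by-step execution trace:
1. `calc()` enters try: `return 16` sets pending return value 16.
2. Before returning, `finally: return 67` runs and overrides the pending return.
3. calc() returns 67 → value = 67.
Result: 67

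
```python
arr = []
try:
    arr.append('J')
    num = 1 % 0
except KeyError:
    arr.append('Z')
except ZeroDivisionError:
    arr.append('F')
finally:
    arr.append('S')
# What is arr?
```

Step-by-step execution trace:
1. try: `arr.append('J')` → arr = ['J'].
2. `num = 1 % 0` raises ZeroDivisionError.
3. `except KeyError` does not match ZeroDivisionError; skipped.
4. `except ZeroDivisionError` matches → `arr.append('F')` → arr = ['J', 'F'].
5. finally always runs: `arr.append('S')` → arr = ['J', 'F', 'S'].
Result: ['J', 'F', 'S']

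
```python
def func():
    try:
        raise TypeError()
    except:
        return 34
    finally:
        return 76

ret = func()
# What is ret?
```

Step-by-step execution trace:
1. `func()` enters try: `raise TypeError()` raises TypeError.
2. bare `except` matches → `return 34` sets pending return value 34.
3. Before returning, `finally: return 76` runs and overrides the pending return.
4. func() returns 76 → ret = 76.
Result: 76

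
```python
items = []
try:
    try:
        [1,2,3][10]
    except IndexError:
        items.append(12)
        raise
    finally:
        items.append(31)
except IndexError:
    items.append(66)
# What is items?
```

Step-by-step execution trace:
1. Inner try: `[1,2,3][10]` raises IndexError.
2. Inner `except IndexError` matches → `items.append(12)` → items = [12].
3. bare `raise` re-raises IndexError.
4. Inner `finally` runs during unwinding: `items.append(31)` → items = [12, 31].
5. Outer `except IndexError` matches → `items.append(66)` → items = [12, 31, 66].
Result: [12, 31, 66]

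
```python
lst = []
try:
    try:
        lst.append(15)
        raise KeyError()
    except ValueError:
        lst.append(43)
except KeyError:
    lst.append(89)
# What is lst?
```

Step-by-step execution trace:
1. Inner try: `lst.append(15)` → lst = [15].
2. `raise KeyError()` raises KeyError.
3. Inner `except ValueError` does not match KeyError; exception propagates to outer try.
4. Outer `except KeyError` matches → `lst.append(89)` → lst = [15, 89].
Result: [15, 89]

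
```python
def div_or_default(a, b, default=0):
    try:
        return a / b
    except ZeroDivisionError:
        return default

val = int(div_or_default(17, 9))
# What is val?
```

Step-by-step execution trace:
1. `div_or_default(17, 9)` enters try: `return 17 / 9` → returns 1.8888888888888888. No exception raised.
2. `except ZeroDivisionError` is skipped.
3. `int(1.8888888888888888)` → 1 → val = 1.
Result: 1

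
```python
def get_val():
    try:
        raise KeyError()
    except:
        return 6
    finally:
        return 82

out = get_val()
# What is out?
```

Step-by-step execution trace:
1. `get_val()` enters try: `raise KeyError()` raises KeyError.
2. bare `except` matches → `return 6` sets pending return value 6.
3. Before returning, `finally: return 82` runs and overrides the pending return.
4. get_val() returns 82 → out = 82.
Result: 82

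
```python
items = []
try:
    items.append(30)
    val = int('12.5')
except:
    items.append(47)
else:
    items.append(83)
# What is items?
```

Step-by-step execution trace:
1. try: `items.append(30)` → items = [30].
2. `val = int('12.5')` raises ValueError.
3. bare `except` matches → `items.append(47)` → items = [30, 47].
4. `else` is skipped (an exception was raised).
Result: [30, 47]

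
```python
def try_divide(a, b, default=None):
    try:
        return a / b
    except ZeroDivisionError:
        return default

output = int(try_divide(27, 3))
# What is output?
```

Step-by-step execution trace:
1. `try_divide(27, 3)` enters try: `return 27 / 3` → returns 9.0. No exception raised.
2. `except ZeroDivisionError` is skipped.
3. `int(9.0)` → 9 → output = 9.
Result: 9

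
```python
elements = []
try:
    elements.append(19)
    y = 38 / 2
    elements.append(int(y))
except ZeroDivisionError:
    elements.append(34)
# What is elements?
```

Step-by-step execution trace:
1. try: `elements.append(19)` → elements = [19].
2. `y = 38 / 2` → y = 19.0. No exception raised.
3. `elements.append(int(y))` → elements = [19, 19].
4. `except ZeroDivisionError` is skipped (no exception was raised).
Result: [19, 19]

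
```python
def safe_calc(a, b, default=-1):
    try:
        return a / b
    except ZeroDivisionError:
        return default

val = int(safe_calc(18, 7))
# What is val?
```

Step-by-step execution trace:
1. `safe_calc(18, 7)` enters try: `return 18 / 7` → returns 2.5714285714285716. No exception raised.
2. `except ZeroDivisionError` is skipped.
3. `int(2.5714285714285716)` → 2 → val = 2.
Result: 2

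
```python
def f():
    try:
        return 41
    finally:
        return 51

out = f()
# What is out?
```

Step-by-step execution trace:
1. `f()` enters try: `return 41` sets pending return value 41.
2. Before returning, `finally: return 51` runs and overrides the pending return.
3. f() returns 51 → out = 51.
Result: 51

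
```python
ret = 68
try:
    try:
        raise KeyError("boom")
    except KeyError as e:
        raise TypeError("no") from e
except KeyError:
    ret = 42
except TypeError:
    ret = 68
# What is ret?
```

Step-by-step execution trace:
1. Inner try raises KeyError; inner `except KeyError as e` catches it.
2. `raise TypeError(...) from e` raises TypeError (KeyError is attached as __cause__, but only TypeError is active).
3. Outer `except KeyError` does not match TypeError; skipped.
4. Outer `except TypeError` matches → ret = 68.
Result: 68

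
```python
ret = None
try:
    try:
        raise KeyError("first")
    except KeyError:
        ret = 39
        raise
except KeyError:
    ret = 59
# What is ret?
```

Step-by-step execution trace:
1. Inner try: `raise KeyError("first")` raises KeyError.
2. Inner `except KeyError` matches → ret = 39.
3. bare `raise` re-raises the same KeyError.
4. Outer `except KeyError` matches → ret = 59.
Result: 59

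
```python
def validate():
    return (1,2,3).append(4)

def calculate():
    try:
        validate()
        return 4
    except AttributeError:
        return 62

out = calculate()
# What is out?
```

Step-by-step execution trace:
1. `calculate()` calls `validate()`.
2. `validate()` evaluates `(1,2,3).append(4)`, which raises AttributeError; it propagates to the caller.
3. `return 4` is not reached.
4. `except AttributeError` in calculate matches → returns 62.
5. out = 62.
Result: 62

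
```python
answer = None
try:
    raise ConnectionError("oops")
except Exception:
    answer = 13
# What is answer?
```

Step-by-step execution trace:
1. `raise ConnectionError(...)` raises ConnectionError.
2. `except Exception` matches (ConnectionError is a subclass of Exception) → answer = 13.
Result: 13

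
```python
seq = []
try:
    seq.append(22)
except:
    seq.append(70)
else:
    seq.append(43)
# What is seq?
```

Step-by-step execution trace:
1. try: `seq.append(22)` → seq = [22]. No exception raised.
2. `except` is skipped.
3. `else` runs (try completed without exception): `seq.append(43)` → seq = [22, 43].
Result: [22, 43]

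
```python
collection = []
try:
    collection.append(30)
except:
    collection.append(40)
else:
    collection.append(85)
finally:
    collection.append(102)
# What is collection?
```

Step-by-step execution trace:
1. try: `collection.append(30)` → collection = [30]. No exception raised.
2. `except` is skipped.
3. `else` runs: `collection.append(85)` → collection = [30, 85].
4. `finally` always runs: `collection.append(102)` → collection = [30, 85, 102].
Result: [30, 85, 102]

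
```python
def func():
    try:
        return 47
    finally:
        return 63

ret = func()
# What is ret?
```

Step-by-step execution trace:
1. `func()` enters try: `return 47` sets pending return value 47.
2. Before returning, `finally: return 63` runs and overrides the pending return.
3. func() returns 63 → ret = 63.
Result: 63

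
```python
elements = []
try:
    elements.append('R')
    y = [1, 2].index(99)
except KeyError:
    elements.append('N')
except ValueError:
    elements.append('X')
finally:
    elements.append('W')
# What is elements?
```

Step-by-step execution trace:
1. try: `elements.append('R')` → elements = ['R'].
2. `y = [1, 2].index(99)` raises ValueError.
3. `except KeyError` does not match ValueError; skipped.
4. `except ValueError` matches → `elements.append('X')` → elements = ['R', 'X'].
5. finally always runs: `elements.append('W')` → elements = ['R', 'X', 'W'].
Result: ['R', 'X', 'W']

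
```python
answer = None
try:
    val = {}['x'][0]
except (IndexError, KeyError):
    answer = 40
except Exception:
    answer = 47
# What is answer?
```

Step-by-step execution trace:
1. `val = {}['x'][0]` raises KeyError.
2. `except (IndexError, KeyError)` matches (KeyError is in the tuple) → answer = 40.
3. `except Exception` is not reached.
Result: 40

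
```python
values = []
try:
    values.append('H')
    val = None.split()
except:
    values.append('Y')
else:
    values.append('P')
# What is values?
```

Step-by-step execution trace:
1. try: `values.append('H')` → values = ['H'].
2. `val = None.split()` raises AttributeError.
3. bare `except` matches → `values.append('Y')` → values = ['H', 'Y'].
4. `else` is skipped (an exception was raised).
Result: ['H', 'Y']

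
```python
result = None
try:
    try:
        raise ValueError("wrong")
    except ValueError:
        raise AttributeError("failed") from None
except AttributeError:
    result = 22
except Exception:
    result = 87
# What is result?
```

Step-by-step execution trace:
1. Inner try raises ValueError; inner `except ValueError` catches it.
2. `raise AttributeError(...) from None` raises AttributeError (from None suppresses __context__, but the active exception is still AttributeError).
3. Outer `except AttributeError` matches → result = 22.
4. `except Exception` is not reached.
Result: 22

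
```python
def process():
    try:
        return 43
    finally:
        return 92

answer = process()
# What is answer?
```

Step-by-step execution trace:
1. `process()` enters try: `return 43` sets pending return value 43.
2. Before returning, `finally: return 92` runs and overrides the pending return.
3. process() returns 92 → answer = 92.
Result: 92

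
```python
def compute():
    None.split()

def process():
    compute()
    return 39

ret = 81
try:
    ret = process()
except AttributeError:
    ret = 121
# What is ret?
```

Step-by-step execution trace:
1. ret starts at 81.
2. try: `process()` calls `compute()`.
3. `compute()` evaluates `None.split()`, which raises AttributeError; it propagates through process (uncaught).
4. `return 39` in process is not reached; the assignment to ret does not complete.
5. `except AttributeError` matches → ret = 121.
Result: 121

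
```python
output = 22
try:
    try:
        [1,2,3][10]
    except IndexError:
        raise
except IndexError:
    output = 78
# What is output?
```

Step-by-step execution trace:
1. Inner try: `[1,2,3][10]` raises IndexError.
2. Inner `except IndexError` matches; bare `raise` re-raises the same IndexError.
3. Outer `except IndexError` matches → output = 78.
Result: 78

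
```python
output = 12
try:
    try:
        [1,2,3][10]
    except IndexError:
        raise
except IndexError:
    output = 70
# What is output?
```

Step-by-step execution trace:
1. Inner try: `[1,2,3][10]` raises IndexError.
2. Inner `except IndexError` matches; bare `raise` re-raises the same IndexError.
3. Outer `except IndexError` matches → output = 70.
Result: 70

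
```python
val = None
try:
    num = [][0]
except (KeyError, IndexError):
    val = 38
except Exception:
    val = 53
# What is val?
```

Step-by-step execution trace:
1. `num = [][0]` raises IndexError.
2. `except (KeyError, IndexError)` matches (IndexError is in the tuple) → val = 38.
3. `except Exception` is not reached.
Result: 38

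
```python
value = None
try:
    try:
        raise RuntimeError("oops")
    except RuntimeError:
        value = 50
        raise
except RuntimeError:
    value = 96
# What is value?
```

Step-by-step execution trace:
1. Inner try: `raise RuntimeError("oops")` raises RuntimeError.
2. Inner `except RuntimeError` matches → value = 50.
3. bare `raise` re-raises the same RuntimeError.
4. Outer `except RuntimeError` matches → value = 96.
Result: 96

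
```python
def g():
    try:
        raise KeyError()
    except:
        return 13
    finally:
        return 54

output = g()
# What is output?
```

Step-by-step execution trace:
1. `g()` enters try: `raise KeyError()` raises KeyError.
2. bare `except` matches → `return 13` sets pending return value 13.
3. Before returning, `finally: return 54` runs and overrides the pending return.
4. g() returns 54 → output = 54.
Result: 54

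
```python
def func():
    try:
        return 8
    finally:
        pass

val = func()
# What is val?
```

Step-by-step execution trace:
1. `func()` enters try: `return 8` sets pending return value 8.
2. Before returning, `finally: pass` runs (no effect).
3. func() returns 8 → val = 8.
Result: 8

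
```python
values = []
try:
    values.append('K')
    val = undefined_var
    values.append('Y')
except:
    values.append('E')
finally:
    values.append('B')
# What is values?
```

Step-by-step execution trace:
1. try: `values.append('K')` → values = ['K'].
2. `val = undefined_var` raises NameError; `values.append('Y')` is not reached.
3. bare `except` matches → `values.append('E')` → values = ['K', 'E'].
4. finally always runs: `values.append('B')` → values = ['K', 'E', 'B'].
Result: ['K', 'E', 'B']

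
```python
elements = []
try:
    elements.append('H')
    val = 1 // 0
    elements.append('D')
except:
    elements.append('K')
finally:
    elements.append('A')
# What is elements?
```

Step-by-step execution trace:
1. try: `elements.append('H')` → elements = ['H'].
2. `val = 1 // 0` raises ZeroDivisionError; `elements.append('D')` is not reached.
3. bare `except` matches → `elements.append('K')` → elements = ['H', 'K'].
4. finally always runs: `elements.append('A')` → elements = ['H', 'K', 'A'].
Result: ['H', 'K', 'A']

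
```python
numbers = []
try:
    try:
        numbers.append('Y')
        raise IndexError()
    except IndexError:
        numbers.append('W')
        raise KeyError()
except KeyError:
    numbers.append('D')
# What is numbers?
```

Step-by-step execution trace:
1. Inner try: `numbers.append('Y')` → numbers = ['Y'].
2. `raise IndexError()` raises IndexError.
3. Inner `except IndexError` matches → `numbers.append('W')` → numbers = ['Y', 'W'].
4. `raise KeyError()` raises KeyError; propagates to outer try.
5. Outer `except KeyError` matches → `numbers.append('D')` → numbers = ['Y', 'W', 'D'].
Result: ['Y', 'W', 'D']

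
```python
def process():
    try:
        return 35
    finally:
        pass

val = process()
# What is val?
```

Step-by-step execution trace:
1. `process()` enters try: `return 35` sets pending return value 35.
2. Before returning, `finally: pass` runs (no effect).
3. process() returns 35 → val = 35.
Result: 35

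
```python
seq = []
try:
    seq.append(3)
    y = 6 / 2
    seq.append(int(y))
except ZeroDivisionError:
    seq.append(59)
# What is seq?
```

Step-by-step execution trace:
1. try: `seq.append(3)` → seq = [3].
2. `y = 6 / 2` → y = 3.0. No exception raised.
3. `seq.append(int(y))` → seq = [3, 3].
4. `except ZeroDivisionError` is skipped (no exception was raised).
Result: [3, 3]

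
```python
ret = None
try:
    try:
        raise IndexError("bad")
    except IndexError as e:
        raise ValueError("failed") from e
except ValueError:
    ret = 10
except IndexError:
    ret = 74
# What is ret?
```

Step-by-step execution trace:
1. Inner try raises IndexError; inner `except IndexError as e` catches it.
2. `raise ValueError(...) from e` raises ValueError (IndexError is attached as __cause__, but only ValueError is active).
3. Outer `except ValueError` matches → ret = 10.
4. `except IndexError` is not reached.
Result: 10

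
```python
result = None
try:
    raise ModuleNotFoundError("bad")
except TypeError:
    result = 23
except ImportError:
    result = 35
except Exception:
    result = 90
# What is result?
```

Step-by-step execution trace:
1. `raise ModuleNotFoundError(...)` raises ModuleNotFoundError.
2. `except TypeError` does not match (ModuleNotFoundError is not a subclass of TypeError); skipped.
3. `except ImportError` matches (ModuleNotFoundError is a subclass of ImportError) → result = 35.
4. `except Exception` is not reached.
Result: 35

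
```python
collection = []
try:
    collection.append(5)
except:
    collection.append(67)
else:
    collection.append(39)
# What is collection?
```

Step-by-step execution trace:
1. try: `collection.append(5)` → collection = [5]. No exception raised.
2. `except` is skipped.
3. `else` runs (try completed without exception): `collection.append(39)` → collection = [5, 39].
Result: [5, 39]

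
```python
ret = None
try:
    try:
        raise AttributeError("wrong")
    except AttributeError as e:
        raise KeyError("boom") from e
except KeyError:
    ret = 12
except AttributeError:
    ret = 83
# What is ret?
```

Step-by-step execution trace:
1. Inner try raises AttributeError; inner `except AttributeError as e` catches it.
2. `raise KeyError(...) from e` raises KeyError (AttributeError is attached as __cause__, but only KeyError is active).
3. Outer `except KeyError` matches → ret = 12.
4. `except AttributeError` is not reached.
Result: 12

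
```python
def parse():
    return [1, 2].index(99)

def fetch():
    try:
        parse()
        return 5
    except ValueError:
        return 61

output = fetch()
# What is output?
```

Step-by-step execution trace:
1. `fetch()` calls `parse()`.
2. `parse()` evaluates `[1, 2].index(99)`, which raises ValueError; it propagates to the caller.
3. `return 5` is not reached.
4. `except ValueError` in fetch matches → returns 61.
5. output = 61.
Result: 61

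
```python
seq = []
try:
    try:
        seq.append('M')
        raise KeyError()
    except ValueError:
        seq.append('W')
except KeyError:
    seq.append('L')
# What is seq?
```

Step-by-step execution trace:
1. Inner try: `seq.append('M')` → seq = ['M'].
2. `raise KeyError()` raises KeyError.
3. Inner `except ValueError` does not match KeyError; exception propagates to outer try.
4. Outer `except KeyError` matches → `seq.append('L')` → seq = ['M', 'L'].
Result: ['M', 'L']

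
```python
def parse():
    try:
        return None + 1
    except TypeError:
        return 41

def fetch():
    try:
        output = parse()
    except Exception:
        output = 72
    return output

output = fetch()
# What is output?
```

Step-by-step execution trace:
1. `fetch()` calls `parse()`.
2. In parse: `None + 1` raises TypeError; `except TypeError` catches it → returns 41.
3. In fetch: `output = parse()` → output = 41. No exception reaches fetch.
4. `except Exception` is skipped; fetch returns 41.
5. output = 41.
Result: 41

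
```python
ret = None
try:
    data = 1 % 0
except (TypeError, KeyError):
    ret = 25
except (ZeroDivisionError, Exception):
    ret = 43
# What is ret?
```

Step-by-step execution trace:
1. `data = 1 % 0` raises ZeroDivisionError.
2. `except (TypeError, KeyError)` does not match ZeroDivisionError; skipped.
3. `except (ZeroDivisionError, Exception)` matches (ZeroDivisionError is in the tuple) → ret = 43.
Result: 43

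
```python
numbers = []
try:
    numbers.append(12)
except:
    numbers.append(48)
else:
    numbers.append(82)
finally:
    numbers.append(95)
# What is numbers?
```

Step-by-step execution trace:
1. try: `numbers.append(12)` → numbers = [12]. No exception raised.
2. `except` is skipped.
3. `else` runs: `numbers.append(82)` → numbers = [12, 82].
4. `finally` always runs: `numbers.append(95)` → numbers = [12, 82, 95].
Result: [12, 82, 95]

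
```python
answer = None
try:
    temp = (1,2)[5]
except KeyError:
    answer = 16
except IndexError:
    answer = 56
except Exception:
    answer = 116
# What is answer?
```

Step-by-step execution trace:
1. `temp = (1,2)[5]` raises IndexError.
2. `except KeyError` does not match IndexError; skipped.
3. `except IndexError` matches → answer = 56.
4. Remaining except clauses are skipped.
Result: 56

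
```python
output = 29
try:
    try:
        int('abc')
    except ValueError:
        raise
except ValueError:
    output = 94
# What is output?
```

Step-by-step execution trace:
1. Inner try: `int('abc')` raises ValueError.
2. Inner `except ValueError` matches; bare `raise` re-raises the same ValueError.
3. Outer `except ValueError` matches → output = 94.
Result: 94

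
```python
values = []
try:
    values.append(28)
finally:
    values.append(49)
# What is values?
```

Step-by-step execution trace:
1. try: `values.append(28)` → values = [28].
2. The try body completes without raising.
3. finally always runs: `values.append(49)` → values = [28, 49].
Result: [28, 49]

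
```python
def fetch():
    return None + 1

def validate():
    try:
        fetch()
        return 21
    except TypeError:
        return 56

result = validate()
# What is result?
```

Step-by-step execution trace:
1. `validate()` calls `fetch()`.
2. `fetch()` evaluates `None + 1`, which raises TypeError; it propagates to the caller.
3. `return 21` is not reached.
4. `except TypeError` in validate matches → returns 56.
5. result = 56.
Result: 56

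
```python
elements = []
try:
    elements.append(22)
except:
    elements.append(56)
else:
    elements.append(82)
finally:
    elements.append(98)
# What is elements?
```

Step-by-step execution trace:
1. try: `elements.append(22)` → elements = [22]. No exception raised.
2. `except` is skipped.
3. `else` runs: `elements.append(82)` → elements = [22, 82].
4. `finally` always runs: `elements.append(98)` → elements = [22, 82, 98].
Result: [22, 82, 98]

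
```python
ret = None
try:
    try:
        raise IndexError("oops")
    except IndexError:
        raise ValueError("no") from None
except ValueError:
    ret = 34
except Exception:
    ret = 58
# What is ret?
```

Step-by-step execution trace:
1. Inner try raises IndexError; inner `except IndexError` catches it.
2. `raise ValueError(...) from None` raises ValueError (from None suppresses __context__, but the active exception is still ValueError).
3. Outer `except ValueError` matches → ret = 34.
4. `except Exception` is not reached.
Result: 34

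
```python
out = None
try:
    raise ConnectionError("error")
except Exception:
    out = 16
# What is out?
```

Step-by-step execution trace:
1. `raise ConnectionError(...)` raises ConnectionError.
2. `except Exception` matches (ConnectionError is a subclass of Exception) → out = 16.
Result: 16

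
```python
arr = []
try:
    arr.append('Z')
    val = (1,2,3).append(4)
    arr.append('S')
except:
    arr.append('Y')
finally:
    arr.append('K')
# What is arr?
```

Step-by-step execution trace:
1. try: `arr.append('Z')` → arr = ['Z'].
2. `val = (1,2,3).append(4)` raises AttributeError; `arr.append('S')` is not reached.
3. bare `except` matches → `arr.append('Y')` → arr = ['Z', 'Y'].
4. finally always runs: `arr.append('K')` → arr = ['Z', 'Y', 'K'].
Result: ['Z', 'Y', 'K']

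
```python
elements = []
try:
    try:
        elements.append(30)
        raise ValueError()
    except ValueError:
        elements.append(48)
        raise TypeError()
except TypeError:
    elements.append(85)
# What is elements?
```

Step-by-step execution trace:
1. Inner try: `elements.append(30)` → elements = [30].
2. `raise ValueError()` raises ValueError.
3. Inner `except ValueError` matches → `elements.append(48)` → elements = [30, 48].
4. `raise TypeError()` raises TypeError; propagates to outer try.
5. Outer `except TypeError` matches → `elements.append(85)` → elements = [30, 48, 85].
Result: [30, 48, 85]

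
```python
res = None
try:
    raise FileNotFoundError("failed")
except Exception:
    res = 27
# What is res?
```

Step-by-step execution trace:
1. `raise FileNotFoundError(...)` raises FileNotFoundError.
2. `except Exception` matches (FileNotFoundError is a subclass of Exception) → res = 27.
Result: 27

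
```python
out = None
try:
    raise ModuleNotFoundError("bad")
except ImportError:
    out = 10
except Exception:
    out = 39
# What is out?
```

Step-by-step execution trace:
1. `raise ModuleNotFoundError(...)` raises ModuleNotFoundError.
2. `except ImportError` matches (ModuleNotFoundError is a subclass of ImportError) → out = 10.
3. `except Exception` is not reached.
Result: 10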